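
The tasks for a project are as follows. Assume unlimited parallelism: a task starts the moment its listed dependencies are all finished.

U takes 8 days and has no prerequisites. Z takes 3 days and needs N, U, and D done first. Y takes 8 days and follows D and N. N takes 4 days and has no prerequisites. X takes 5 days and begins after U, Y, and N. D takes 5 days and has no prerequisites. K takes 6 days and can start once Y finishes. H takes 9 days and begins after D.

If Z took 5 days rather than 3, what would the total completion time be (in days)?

As given, the longest chain is D→Y→K = 5+8+6 = 19, so the finish is 19 days.
Z has 8 days of float (longest path through it is 11).
That remains the longest chain; total 19 days.

19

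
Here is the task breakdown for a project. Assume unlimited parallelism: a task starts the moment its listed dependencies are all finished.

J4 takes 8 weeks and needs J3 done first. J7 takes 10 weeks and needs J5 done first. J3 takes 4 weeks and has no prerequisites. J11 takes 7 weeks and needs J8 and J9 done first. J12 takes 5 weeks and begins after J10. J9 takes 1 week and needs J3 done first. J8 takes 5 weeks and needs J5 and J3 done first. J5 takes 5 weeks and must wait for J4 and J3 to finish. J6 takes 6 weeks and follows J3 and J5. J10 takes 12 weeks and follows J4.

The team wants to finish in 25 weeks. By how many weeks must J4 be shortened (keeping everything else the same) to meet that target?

Current finish: 29 weeks; target: 25.
J4 is on every critical path, so each week cut from J4 cuts the finish by one (this holds down to a finish of 22).
Need 29 − 25 = 4 weeks off J4 → J4 becomes 4 weeks, finish becomes 25.

4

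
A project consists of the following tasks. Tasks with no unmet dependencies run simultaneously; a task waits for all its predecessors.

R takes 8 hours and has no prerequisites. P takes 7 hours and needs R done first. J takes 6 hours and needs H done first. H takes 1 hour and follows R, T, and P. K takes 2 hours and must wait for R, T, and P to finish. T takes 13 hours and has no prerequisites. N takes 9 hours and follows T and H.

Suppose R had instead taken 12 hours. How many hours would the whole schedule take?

Baseline: R→P→H→N = 8+7+1+9 = 25 → 25 hours.
R is on the critical path; changing it to 12 makes that path 29 hours.
The critical path is still R→P→H→N; finish is now 29 hours.

29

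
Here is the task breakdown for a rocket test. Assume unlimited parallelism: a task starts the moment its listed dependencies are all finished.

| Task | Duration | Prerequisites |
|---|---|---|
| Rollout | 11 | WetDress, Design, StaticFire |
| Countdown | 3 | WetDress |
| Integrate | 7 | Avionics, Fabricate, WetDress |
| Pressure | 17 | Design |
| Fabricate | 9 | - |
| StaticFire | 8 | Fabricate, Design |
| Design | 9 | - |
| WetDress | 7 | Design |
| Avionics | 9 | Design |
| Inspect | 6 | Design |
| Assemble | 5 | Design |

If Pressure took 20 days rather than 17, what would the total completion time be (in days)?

Critical path before the change: Design→StaticFire→Rollout = 9+8+11 = 28 giving 28 days.
Pressure is off the critical path — its longest chain is 26 days, giving 2 of slack.
New critical path: Design→Pressure = 9+20 = 29 ⇒ 29 days.

29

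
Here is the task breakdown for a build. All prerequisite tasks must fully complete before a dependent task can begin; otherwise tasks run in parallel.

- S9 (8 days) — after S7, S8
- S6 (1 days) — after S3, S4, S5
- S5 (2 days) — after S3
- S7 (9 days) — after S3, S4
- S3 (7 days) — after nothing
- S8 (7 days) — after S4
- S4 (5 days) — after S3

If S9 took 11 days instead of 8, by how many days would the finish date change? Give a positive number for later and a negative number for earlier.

3

Critical path before the change: S3→S4→S7→S9 = 7+5+9+8 = 29 giving 29 days.
Since S9 is critical, the +3 change carries straight to that chain (now 32 days).
That remains the longest chain; total 32 days.
Change in finish: 32 − 29 = +3 days.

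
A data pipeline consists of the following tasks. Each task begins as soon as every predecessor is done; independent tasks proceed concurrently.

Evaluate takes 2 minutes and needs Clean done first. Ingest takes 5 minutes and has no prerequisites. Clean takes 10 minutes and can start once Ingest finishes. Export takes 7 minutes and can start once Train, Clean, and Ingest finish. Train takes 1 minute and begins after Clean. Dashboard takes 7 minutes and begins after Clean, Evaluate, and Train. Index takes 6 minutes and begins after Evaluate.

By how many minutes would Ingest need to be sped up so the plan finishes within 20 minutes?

4

Current finish: 24 minutes; target: 20.
Ingest is on every critical path, so each minute cut from Ingest cuts the finish by one (this holds down to a finish of 20).
Need 24 − 20 = 4 minutes off Ingest → Ingest becomes 1 minute, finish becomes 20.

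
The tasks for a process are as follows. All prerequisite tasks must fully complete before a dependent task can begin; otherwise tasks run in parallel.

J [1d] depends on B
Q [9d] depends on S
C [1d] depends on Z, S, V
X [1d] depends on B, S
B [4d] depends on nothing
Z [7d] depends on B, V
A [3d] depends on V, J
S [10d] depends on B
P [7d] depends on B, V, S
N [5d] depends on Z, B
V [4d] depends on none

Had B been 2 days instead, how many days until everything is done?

21

The binding path is B→S→Q = 4+10+9 = 23; finish at 23 days.
B is on the critical path; changing it to 2 makes that path 21 days.
The critical path is still B→S→Q; finish is now 21 days.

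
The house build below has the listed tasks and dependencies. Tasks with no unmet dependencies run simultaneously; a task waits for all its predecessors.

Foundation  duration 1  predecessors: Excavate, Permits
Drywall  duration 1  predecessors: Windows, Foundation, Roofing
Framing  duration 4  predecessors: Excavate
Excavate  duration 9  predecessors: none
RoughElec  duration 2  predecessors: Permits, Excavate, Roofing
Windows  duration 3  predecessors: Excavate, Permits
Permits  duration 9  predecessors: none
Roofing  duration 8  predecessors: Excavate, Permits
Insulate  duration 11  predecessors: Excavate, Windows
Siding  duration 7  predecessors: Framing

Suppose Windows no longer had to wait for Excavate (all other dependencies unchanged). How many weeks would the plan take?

23

Original critical path: Permits→Windows→Insulate = 9+3+11 = 23 ⇒ 23 weeks.
Dropping Excavate→Windows doesn't change Windows's earliest start (9); another predecessor still binds.
After: Permits→Windows→Insulate = 9+3+11 = 23 → 23 weeks.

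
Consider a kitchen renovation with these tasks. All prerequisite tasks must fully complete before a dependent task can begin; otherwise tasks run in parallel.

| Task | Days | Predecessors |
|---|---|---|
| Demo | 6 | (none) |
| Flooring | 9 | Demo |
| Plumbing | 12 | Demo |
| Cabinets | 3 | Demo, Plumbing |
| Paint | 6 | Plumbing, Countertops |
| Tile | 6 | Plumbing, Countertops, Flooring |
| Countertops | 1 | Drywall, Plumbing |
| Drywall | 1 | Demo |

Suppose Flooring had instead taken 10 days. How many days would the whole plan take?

The binding path is Demo→Plumbing→Countertops→Paint = 6+12+1+6 = 25; finish at 25 days.
Flooring has 4 days of float (longest path through it is 21).
That remains the longest chain; total 25 days.

25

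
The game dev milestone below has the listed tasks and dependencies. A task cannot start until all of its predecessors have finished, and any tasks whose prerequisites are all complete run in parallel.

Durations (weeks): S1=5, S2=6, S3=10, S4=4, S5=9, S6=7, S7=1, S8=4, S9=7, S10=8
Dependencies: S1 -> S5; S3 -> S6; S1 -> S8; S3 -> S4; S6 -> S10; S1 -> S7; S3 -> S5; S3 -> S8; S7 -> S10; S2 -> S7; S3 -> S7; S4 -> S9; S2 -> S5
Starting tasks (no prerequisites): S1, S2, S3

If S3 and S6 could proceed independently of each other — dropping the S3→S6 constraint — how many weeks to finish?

With the dependency in place, S3→S6→S10 = 10+7+8 = 25 sets the finish at 25 weeks.
Without S3→S6, S6's earliest start moves from 10 to 0.
The longest chain is now S3→S4→S9 = 10+4+7 = 21, so the job takes 21 weeks.

21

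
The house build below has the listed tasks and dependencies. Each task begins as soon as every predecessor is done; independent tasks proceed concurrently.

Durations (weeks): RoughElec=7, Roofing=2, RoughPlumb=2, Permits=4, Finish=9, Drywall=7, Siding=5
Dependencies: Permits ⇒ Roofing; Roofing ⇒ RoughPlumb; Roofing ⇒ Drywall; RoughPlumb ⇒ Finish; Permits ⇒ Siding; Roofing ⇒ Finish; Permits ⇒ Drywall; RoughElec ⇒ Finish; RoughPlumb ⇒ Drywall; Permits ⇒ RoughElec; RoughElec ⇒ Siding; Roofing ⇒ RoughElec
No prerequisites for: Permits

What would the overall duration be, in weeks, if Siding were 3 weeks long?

Baseline: Permits→Roofing→RoughElec→Finish = 4+2+7+9 = 22 → 22 weeks.
Siding has 4 weeks of float (longest path through it is 18).
That remains the longest chain; total 22 weeks.

22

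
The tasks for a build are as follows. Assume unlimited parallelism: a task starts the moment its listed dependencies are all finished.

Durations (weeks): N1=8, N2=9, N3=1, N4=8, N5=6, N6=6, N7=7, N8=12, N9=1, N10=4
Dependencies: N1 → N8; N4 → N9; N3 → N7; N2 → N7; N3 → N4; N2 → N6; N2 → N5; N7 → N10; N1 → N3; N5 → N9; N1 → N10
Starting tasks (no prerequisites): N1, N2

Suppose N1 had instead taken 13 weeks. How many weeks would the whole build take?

Critical path before the change: N1→N3→N7→N10 = 8+1+7+4 = 20 giving 20 weeks.
N1 lies on that path, so at 13 weeks the path becomes 25 weeks.
No other chain overtakes it, so the finish is 25 weeks.

25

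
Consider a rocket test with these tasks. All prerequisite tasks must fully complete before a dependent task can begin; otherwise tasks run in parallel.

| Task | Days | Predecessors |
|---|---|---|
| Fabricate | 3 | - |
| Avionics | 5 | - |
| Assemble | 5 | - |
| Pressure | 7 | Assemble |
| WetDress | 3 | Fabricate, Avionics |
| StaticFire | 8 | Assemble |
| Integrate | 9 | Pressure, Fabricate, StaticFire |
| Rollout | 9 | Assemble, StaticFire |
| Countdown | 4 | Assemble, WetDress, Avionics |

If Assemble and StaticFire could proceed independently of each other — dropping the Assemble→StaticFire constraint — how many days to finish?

Original critical path: Assemble→StaticFire→Integrate = 5+8+9 = 22 ⇒ 22 days.
Without Assemble→StaticFire, StaticFire's earliest start moves from 5 to 0.
The longest chain is now Assemble→Pressure→Integrate = 5+7+9 = 21, so the schedule takes 21 days.

21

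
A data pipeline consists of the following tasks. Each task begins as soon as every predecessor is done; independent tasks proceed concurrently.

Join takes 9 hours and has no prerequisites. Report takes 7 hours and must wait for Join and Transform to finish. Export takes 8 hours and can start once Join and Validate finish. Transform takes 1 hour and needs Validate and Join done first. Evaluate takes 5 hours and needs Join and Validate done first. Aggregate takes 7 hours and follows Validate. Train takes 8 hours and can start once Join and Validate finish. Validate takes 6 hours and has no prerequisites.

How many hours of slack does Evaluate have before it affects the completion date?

Join→Transform→Report = 9+1+7 = 17 sets the makespan at 17 hours.
Evaluate finishes as early as 14 and must finish by 17.
So Evaluate can slip 17 − 14 = 3 hours.

3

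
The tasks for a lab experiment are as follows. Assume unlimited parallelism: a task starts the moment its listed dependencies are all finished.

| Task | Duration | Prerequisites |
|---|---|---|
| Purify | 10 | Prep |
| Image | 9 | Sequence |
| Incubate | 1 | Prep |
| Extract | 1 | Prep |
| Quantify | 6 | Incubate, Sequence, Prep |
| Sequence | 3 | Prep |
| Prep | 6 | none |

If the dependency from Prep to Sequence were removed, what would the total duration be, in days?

16

Before: longest chain Prep→Sequence→Image = 6+3+9 = 18, finish 18.
Without Prep→Sequence, Sequence's earliest start moves from 6 to 0.
New critical path: Prep→Purify = 6+10 = 16 ⇒ 16 days.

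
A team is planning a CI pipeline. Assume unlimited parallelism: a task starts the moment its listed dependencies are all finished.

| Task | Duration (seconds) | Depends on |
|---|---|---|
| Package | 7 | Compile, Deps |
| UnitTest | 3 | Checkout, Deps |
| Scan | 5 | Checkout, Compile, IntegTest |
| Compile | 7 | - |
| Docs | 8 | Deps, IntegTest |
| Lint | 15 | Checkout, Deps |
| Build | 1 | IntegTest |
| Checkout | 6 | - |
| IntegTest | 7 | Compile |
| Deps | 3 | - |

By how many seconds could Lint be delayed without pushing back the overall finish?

1

Compile→IntegTest→Docs = 7+7+8 = 22 sets the makespan at 22 seconds.
The longest chain containing Lint totals 21 seconds.
Float = 22 − 21 = 1.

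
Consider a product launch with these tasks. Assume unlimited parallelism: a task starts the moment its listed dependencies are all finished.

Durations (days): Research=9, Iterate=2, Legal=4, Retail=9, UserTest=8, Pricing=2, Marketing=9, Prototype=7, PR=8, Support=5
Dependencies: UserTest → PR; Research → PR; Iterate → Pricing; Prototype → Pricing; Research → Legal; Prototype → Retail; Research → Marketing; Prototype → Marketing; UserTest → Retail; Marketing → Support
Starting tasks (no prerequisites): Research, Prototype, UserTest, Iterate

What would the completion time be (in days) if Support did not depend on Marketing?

18

Original critical path: Research→Marketing→Support = 9+9+5 = 23 ⇒ 23 days.
Without Marketing→Support, Support's earliest start moves from 18 to 0.
The longest chain is now Research→Marketing = 9+9 = 18, so the plan takes 18 days.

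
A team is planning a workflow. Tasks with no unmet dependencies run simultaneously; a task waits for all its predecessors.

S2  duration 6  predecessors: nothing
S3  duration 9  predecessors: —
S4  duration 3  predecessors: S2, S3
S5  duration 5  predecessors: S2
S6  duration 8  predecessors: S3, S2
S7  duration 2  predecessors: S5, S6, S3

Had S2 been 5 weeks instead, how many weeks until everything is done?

The binding path is S3→S6→S7 = 9+8+2 = 19; finish at 19 weeks.
S2 is off the critical path — its longest chain is 16 weeks, giving 3 of slack.
That remains the longest chain; total 19 weeks.

19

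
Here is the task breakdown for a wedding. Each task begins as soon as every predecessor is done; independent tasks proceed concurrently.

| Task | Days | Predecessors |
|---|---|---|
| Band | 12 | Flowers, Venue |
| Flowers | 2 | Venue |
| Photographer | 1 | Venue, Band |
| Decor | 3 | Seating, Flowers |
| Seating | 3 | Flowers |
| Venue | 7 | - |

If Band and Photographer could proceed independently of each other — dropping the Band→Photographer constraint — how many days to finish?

Before: longest chain Venue→Flowers→Band→Photographer = 7+2+12+1 = 22, finish 22.
Without Band→Photographer, Photographer's earliest start moves from 21 to 7.
After: Venue→Flowers→Band = 7+2+12 = 21 → 21 days.

21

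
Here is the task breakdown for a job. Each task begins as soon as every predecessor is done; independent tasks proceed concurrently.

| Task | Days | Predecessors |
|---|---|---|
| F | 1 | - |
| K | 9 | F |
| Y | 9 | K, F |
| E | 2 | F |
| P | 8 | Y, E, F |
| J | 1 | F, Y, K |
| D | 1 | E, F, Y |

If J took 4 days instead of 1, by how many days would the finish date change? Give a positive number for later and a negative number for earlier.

0

The binding path is F→K→Y→P = 1+9+9+8 = 27; finish at 27 days.
J has 7 days of float (longest path through it is 20).
The critical path is still F→K→Y→P; finish is now 27 days.
Change in finish: 27 − 27 = +0 days.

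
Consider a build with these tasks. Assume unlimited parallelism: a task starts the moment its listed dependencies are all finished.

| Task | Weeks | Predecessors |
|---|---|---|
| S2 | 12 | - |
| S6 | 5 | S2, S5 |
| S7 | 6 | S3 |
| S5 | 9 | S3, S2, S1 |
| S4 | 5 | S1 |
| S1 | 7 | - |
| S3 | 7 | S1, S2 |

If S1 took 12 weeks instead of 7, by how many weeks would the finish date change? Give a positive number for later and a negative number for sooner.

0

Actual critical path: S2→S3→S5→S6 = 12+7+9+5 = 33 ⇒ 33 weeks.
S1 has 5 weeks of float (longest path through it is 28).
Now S1→S3→S5→S6 = 12+7+9+5 = 33 is longest, so the finish becomes 33 weeks.
Change in finish: 33 − 33 = +0 weeks.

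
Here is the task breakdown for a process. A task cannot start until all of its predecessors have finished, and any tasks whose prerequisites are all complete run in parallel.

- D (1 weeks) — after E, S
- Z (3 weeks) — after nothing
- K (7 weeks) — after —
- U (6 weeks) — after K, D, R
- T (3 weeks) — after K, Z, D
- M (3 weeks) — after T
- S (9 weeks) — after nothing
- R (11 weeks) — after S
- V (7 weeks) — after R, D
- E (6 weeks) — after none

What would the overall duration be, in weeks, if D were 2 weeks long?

27

Actual critical path: S→R→V = 9+11+7 = 27 ⇒ 27 weeks.
D is off the critical path — its longest chain is 17 weeks, giving 10 of slack.
The critical path is still S→R→V; finish is now 27 weeks.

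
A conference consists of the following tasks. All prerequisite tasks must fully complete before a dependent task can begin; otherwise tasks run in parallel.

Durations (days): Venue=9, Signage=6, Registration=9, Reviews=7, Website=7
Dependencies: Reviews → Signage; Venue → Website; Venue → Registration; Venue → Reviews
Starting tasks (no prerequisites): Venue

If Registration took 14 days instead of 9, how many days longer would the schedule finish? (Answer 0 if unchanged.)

1

The binding path is Venue→Reviews→Signage = 9+7+6 = 22; finish at 22 days.
Registration has 4 days of float (longest path through it is 18).
The binding chain switches to Venue→Registration = 9+14 = 23; finish 23 days.
Change in finish: 23 − 22 = +1 days.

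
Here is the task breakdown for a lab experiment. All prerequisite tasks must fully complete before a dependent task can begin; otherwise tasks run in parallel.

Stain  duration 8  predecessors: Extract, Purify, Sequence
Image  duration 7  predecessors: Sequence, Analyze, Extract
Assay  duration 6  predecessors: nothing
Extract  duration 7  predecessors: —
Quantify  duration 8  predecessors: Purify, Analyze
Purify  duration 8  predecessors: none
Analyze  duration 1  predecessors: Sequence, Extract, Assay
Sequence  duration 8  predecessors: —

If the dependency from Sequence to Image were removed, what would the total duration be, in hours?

17

Original critical path: Sequence→Analyze→Quantify = 8+1+8 = 17 ⇒ 17 hours.
Dropping Sequence→Image doesn't change Image's earliest start (9); another predecessor still binds.
After: Sequence→Analyze→Quantify = 8+1+8 = 17 → 17 hours.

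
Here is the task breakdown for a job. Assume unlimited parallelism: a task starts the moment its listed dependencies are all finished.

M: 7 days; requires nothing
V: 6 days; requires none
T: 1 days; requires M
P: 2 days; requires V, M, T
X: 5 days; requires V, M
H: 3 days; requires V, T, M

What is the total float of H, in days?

1

The longest chain is M→X = 7+5 = 12; overall finish 12 days.
Longest path through H: 11 days (earliest finish 11, latest finish 12).
Float = 12 − 11 = 1.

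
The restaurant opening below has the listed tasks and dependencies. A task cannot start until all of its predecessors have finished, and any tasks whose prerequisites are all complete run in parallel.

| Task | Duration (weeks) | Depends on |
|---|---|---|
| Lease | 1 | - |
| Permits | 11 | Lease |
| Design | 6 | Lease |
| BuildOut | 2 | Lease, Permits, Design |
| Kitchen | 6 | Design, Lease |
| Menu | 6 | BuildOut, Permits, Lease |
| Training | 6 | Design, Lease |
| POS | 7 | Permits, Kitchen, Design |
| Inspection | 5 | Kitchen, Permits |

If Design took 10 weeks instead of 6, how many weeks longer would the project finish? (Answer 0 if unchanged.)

As given, the longest chain is Lease→Design→Kitchen→POS = 1+6+6+7 = 20, so the finish is 20 weeks.
Since Design is critical, the +4 change carries straight to that chain (now 24 weeks).
No other chain overtakes it, so the finish is 24 weeks.
Change in finish: 24 − 20 = +4 weeks.

4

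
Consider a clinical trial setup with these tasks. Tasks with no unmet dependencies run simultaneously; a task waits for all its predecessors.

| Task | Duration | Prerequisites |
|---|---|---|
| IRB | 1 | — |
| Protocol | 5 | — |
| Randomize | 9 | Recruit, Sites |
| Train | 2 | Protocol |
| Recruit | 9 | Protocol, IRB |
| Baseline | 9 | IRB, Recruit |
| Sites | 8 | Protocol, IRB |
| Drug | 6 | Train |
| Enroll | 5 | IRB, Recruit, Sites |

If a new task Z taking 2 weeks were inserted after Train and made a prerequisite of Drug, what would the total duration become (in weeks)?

23

Originally the plan takes 23 weeks.
With Z inserted, Drug now waits for max(Train, Z).
New critical path: Protocol→Recruit→Randomize = 5+9+9 = 23 ⇒ 23 weeks.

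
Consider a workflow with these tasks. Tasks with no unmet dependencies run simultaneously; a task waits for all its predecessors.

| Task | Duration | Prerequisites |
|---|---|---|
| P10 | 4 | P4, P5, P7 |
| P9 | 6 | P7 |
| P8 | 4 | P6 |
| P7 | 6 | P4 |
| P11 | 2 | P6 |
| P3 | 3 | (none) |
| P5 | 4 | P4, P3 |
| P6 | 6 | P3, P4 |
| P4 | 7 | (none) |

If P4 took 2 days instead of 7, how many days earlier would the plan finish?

5

Critical path before the change: P4→P7→P9 = 7+6+6 = 19 giving 19 days.
P4 is on the critical path; changing it to 2 makes that path 14 days.
The critical path is still P4→P7→P9; finish is now 14 days.
Change in finish: 14 − 19 = -5 days.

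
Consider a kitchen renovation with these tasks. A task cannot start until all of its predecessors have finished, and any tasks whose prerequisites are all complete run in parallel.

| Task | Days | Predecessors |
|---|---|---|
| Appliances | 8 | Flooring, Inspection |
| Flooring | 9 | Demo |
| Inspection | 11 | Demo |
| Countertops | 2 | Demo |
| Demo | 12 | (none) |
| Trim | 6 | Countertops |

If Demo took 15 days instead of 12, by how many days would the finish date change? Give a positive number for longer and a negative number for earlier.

3

Critical path before the change: Demo→Inspection→Appliances = 12+11+8 = 31 giving 31 days.
Demo is on the critical path; changing it to 15 makes that path 34 days.
That remains the longest chain; total 34 days.
Change in finish: 34 − 31 = +3 days.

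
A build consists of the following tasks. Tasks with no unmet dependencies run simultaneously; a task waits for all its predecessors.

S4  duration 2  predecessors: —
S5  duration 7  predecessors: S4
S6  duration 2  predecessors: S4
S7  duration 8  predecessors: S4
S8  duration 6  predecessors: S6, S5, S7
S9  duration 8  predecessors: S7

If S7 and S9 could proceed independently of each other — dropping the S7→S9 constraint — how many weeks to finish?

Before: longest chain S4→S7→S9 = 2+8+8 = 18, finish 18.
Without S7→S9, S9's earliest start moves from 10 to 0.
The longest chain is now S4→S7→S8 = 2+8+6 = 16, so the plan takes 16 weeks.

16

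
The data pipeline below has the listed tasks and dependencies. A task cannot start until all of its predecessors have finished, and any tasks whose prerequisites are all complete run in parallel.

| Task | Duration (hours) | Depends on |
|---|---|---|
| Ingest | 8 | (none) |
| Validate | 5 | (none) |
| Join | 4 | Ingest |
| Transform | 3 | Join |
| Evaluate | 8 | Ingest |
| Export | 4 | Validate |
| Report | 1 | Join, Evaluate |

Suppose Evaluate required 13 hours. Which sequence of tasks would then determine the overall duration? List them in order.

Baseline: Ingest→Evaluate→Report = 8+8+1 = 17 → 17 hours.
Evaluate is on the critical path; changing it to 13 makes that path 22 hours.
No other chain overtakes it, so the finish is 22 hours.

Ingest, Evaluate, Report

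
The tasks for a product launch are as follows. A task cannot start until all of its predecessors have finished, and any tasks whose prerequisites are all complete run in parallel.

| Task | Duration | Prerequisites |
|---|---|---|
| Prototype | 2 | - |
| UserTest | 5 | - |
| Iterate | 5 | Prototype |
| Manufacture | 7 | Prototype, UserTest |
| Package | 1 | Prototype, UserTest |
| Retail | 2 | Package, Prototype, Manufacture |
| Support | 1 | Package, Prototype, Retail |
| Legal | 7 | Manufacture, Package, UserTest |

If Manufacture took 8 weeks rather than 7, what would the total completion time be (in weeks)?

As given, the longest chain is UserTest→Manufacture→Legal = 5+7+7 = 19, so the finish is 19 weeks.
Since Manufacture is critical, the +1 change carries straight to that chain (now 20 weeks).
No other chain overtakes it, so the finish is 20 weeks.

20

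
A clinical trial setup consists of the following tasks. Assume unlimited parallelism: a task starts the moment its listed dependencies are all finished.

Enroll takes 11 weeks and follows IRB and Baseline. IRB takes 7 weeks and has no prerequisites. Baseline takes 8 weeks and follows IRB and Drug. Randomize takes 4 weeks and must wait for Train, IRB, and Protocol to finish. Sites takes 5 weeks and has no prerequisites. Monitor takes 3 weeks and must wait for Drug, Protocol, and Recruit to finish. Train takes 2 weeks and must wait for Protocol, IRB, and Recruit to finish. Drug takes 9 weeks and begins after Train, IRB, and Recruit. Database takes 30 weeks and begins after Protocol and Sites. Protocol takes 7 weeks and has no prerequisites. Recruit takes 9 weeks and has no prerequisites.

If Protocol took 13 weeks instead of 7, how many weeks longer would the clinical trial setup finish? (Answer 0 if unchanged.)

The binding path is Recruit→Train→Drug→Baseline→Enroll = 9+2+9+8+11 = 39; finish at 39 weeks.
Protocol is off the critical path — its longest chain is 37 weeks, giving 2 of slack.
Now Protocol→Train→Drug→Baseline→Enroll = 13+2+9+8+11 = 43 is longest, so the finish becomes 43 weeks.
Change in finish: 43 − 39 = +4 weeks.

4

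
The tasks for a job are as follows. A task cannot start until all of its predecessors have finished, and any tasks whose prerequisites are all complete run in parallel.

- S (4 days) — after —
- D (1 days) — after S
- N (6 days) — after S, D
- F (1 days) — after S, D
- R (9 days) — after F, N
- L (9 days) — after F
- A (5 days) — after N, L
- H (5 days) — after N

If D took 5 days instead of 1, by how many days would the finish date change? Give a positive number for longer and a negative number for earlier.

4

Actual critical path: S→D→N→R = 4+1+6+9 = 20 ⇒ 20 days.
D is on the critical path; changing it to 5 makes that path 24 days.
That remains the longest chain; total 24 days.
Change in finish: 24 − 20 = +4 days.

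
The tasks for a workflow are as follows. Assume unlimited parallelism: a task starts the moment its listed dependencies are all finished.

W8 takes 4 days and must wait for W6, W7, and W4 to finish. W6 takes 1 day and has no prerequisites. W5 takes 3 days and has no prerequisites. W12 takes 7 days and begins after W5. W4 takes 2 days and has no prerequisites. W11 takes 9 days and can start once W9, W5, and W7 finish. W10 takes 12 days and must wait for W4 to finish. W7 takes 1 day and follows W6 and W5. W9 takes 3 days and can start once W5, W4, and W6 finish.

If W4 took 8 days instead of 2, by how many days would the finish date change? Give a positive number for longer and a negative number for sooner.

As given, the longest chain is W5→W9→W11 = 3+3+9 = 15, so the finish is 15 days.
W4 is off the critical path — its longest chain is 14 days, giving 1 of slack.
Now W4→W9→W11 = 8+3+9 = 20 is longest, so the finish becomes 20 days.
Change in finish: 20 − 15 = +5 days.

5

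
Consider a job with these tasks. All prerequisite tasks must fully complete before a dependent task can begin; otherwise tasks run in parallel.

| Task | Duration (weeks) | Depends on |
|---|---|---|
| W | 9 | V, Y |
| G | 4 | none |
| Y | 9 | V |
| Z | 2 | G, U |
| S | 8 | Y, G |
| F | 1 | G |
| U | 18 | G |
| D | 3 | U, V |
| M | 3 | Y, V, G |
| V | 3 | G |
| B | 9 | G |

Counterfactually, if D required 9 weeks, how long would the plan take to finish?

As given, the longest chain is G→U→D = 4+18+3 = 25, so the finish is 25 weeks.
D lies on that path, so at 9 weeks the path becomes 31 weeks.
That remains the longest chain; total 31 weeks.

31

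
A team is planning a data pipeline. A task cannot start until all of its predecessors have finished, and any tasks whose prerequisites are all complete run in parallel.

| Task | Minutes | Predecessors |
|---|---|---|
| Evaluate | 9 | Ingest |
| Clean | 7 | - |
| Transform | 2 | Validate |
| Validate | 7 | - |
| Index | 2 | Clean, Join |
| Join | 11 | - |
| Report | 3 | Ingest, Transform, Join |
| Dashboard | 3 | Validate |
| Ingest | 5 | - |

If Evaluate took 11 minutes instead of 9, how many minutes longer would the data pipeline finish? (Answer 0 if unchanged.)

2

The binding path is Ingest→Evaluate = 5+9 = 14; finish at 14 minutes.
Evaluate lies on that path, so at 11 minutes the path becomes 16 minutes.
That remains the longest chain; total 16 minutes.
Change in finish: 16 − 14 = +2 minutes.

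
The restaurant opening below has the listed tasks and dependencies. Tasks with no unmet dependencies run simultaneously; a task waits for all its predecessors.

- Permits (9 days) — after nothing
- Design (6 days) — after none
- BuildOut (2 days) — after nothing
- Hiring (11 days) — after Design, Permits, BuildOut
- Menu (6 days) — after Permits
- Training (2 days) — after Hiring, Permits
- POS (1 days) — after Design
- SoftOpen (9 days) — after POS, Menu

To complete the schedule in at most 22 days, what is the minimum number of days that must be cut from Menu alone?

2

Current finish: 24 days; target: 22.
Menu is on every critical path, so each day cut from Menu cuts the finish by one (this holds down to a finish of 22).
Need 24 − 22 = 2 days off Menu → Menu becomes 4 days, finish becomes 22.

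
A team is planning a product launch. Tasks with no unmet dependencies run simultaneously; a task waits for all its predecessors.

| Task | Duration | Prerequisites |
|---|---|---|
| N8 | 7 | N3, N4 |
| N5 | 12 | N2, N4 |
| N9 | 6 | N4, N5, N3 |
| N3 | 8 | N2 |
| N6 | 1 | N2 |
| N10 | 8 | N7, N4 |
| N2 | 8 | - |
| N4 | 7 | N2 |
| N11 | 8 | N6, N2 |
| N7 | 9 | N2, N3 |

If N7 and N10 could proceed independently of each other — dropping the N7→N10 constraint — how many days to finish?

33

Original critical path: N2→N3→N7→N10 = 8+8+9+8 = 33 ⇒ 33 days.
Without N7→N10, N10's earliest start moves from 25 to 15.
New critical path: N2→N4→N5→N9 = 8+7+12+6 = 33 ⇒ 33 days.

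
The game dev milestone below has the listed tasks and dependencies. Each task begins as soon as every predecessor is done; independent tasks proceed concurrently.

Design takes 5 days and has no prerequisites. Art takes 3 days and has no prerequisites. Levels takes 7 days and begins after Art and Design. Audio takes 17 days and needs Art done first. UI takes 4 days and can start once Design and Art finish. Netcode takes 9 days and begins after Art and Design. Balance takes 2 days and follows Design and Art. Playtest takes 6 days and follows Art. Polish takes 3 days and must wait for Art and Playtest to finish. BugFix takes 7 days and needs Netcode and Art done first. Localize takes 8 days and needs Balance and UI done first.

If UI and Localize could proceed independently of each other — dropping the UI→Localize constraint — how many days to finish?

21

Before: longest chain Design→Netcode→BugFix = 5+9+7 = 21, finish 21.
Without UI→Localize, Localize's earliest start moves from 9 to 7.
After: Design→Netcode→BugFix = 5+9+7 = 21 → 21 days.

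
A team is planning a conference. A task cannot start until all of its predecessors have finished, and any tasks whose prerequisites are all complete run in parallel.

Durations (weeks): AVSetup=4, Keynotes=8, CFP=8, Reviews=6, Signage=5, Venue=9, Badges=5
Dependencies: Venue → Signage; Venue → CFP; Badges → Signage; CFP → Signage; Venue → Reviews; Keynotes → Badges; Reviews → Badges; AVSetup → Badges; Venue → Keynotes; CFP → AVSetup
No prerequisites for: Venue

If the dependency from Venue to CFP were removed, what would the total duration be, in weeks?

27

Original critical path: Venue→CFP→AVSetup→Badges→Signage = 9+8+4+5+5 = 31 ⇒ 31 weeks.
Without Venue→CFP, CFP's earliest start moves from 9 to 0.
After: Venue→Keynotes→Badges→Signage = 9+8+5+5 = 27 → 27 weeks.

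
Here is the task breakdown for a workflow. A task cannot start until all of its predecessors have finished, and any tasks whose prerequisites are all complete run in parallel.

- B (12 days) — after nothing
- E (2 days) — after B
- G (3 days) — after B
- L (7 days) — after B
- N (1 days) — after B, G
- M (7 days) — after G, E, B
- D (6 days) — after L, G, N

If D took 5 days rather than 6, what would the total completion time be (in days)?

Critical path before the change: B→L→D = 12+7+6 = 25 giving 25 days.
D lies on that path, so at 5 days the path becomes 24 days.
That remains the longest chain; total 24 days.

24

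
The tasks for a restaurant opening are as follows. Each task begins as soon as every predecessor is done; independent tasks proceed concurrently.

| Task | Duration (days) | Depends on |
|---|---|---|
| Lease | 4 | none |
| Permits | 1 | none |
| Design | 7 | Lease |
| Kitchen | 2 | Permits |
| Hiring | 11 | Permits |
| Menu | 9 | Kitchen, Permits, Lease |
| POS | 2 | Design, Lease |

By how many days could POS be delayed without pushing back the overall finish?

Critical path: Lease→Design→POS = 4+7+2 = 13, so the finish is 13 days.
The longest chain containing POS totals 13 days.
Float = 13 − 13 = 0.

0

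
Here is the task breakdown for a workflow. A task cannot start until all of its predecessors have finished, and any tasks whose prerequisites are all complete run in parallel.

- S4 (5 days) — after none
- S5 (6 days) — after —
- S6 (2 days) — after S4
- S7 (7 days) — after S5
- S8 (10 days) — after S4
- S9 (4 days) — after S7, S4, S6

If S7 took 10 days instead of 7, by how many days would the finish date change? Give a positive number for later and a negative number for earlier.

3

Critical path before the change: S5→S7→S9 = 6+7+4 = 17 giving 17 days.
S7 lies on that path, so at 10 days the path becomes 20 days.
No other chain overtakes it, so the finish is 20 days.
Change in finish: 20 − 17 = +3 days.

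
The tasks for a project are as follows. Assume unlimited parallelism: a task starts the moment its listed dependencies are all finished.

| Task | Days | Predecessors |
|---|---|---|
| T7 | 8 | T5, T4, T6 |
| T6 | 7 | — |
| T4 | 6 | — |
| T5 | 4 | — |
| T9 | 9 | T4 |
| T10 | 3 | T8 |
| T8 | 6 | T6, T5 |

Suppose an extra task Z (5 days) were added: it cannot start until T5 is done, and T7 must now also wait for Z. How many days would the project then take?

17

Originally the project takes 16 days.
With Z inserted, T7 now waits for max(T5, T4, T6, Z).
New critical path: T5→Z→T7 = 4+5+8 = 17 ⇒ 17 days.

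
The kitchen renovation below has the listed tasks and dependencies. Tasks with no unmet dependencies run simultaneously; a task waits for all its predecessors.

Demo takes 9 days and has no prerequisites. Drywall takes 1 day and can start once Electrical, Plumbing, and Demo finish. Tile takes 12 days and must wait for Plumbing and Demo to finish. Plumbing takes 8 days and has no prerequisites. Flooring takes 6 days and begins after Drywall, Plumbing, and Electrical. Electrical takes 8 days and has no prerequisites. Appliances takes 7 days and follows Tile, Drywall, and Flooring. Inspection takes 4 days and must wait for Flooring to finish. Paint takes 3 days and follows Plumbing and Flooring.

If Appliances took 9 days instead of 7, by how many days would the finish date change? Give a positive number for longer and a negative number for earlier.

As given, the longest chain is Demo→Tile→Appliances = 9+12+7 = 28, so the finish is 28 days.
Appliances is on the critical path; changing it to 9 makes that path 30 days.
No other chain overtakes it, so the finish is 30 days.
Change in finish: 30 − 28 = +2 days.

2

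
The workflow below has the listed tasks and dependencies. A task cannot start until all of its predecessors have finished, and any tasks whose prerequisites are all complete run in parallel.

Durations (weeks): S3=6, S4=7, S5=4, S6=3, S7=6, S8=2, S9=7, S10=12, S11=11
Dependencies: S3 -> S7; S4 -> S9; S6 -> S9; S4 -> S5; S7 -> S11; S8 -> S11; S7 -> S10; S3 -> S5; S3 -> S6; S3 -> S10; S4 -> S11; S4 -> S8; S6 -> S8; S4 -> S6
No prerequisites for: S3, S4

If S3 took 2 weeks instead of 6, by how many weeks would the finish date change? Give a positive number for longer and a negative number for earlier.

Critical path before the change: S3→S7→S10 = 6+6+12 = 24 giving 24 weeks.
S3 is on the critical path; changing it to 2 makes that path 20 weeks.
The binding chain switches to S4→S6→S8→S11 = 7+3+2+11 = 23; finish 23 weeks.
Change in finish: 23 − 24 = -1 weeks.

-1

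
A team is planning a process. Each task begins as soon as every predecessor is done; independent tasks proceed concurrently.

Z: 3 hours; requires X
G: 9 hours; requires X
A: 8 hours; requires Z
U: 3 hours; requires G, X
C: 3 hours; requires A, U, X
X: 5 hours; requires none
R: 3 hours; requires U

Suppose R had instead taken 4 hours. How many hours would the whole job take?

Critical path before the change: X→G→U→R = 5+9+3+3 = 20 giving 20 hours.
Since R is critical, the +1 change carries straight to that chain (now 21 hours).
No other chain overtakes it, so the finish is 21 hours.

21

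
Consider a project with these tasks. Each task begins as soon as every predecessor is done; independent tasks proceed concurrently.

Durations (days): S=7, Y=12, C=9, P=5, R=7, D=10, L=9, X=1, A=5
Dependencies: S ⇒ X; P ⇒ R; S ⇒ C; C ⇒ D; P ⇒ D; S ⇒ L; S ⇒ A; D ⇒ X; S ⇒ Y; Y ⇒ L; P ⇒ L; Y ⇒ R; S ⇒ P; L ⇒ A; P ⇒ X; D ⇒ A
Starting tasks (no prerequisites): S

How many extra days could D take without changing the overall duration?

S→Y→L→A = 7+12+9+5 = 33 sets the makespan at 33 days.
D finishes as early as 26 and must finish by 28.
So D can slip 28 − 26 = 2 days.

2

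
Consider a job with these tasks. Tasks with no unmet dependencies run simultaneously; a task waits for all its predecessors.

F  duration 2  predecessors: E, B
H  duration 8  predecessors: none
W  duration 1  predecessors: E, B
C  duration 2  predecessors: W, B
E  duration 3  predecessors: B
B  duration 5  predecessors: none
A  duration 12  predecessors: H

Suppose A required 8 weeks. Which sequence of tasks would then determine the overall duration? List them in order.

H, A

Critical path before the change: H→A = 8+12 = 20 giving 20 weeks.
A is on the critical path; changing it to 8 makes that path 16 weeks.
That remains the longest chain; total 16 weeks.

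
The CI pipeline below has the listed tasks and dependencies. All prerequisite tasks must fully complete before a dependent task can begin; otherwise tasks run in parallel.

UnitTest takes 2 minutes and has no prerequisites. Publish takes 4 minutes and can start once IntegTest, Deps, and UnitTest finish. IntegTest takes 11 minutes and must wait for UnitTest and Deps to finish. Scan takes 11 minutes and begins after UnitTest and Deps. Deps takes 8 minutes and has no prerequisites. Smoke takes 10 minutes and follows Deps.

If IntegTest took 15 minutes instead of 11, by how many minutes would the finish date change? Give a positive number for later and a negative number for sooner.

Actual critical path: Deps→IntegTest→Publish = 8+11+4 = 23 ⇒ 23 minutes.
IntegTest is on the critical path; changing it to 15 makes that path 27 minutes.
The critical path is still Deps→IntegTest→Publish; finish is now 27 minutes.
Change in finish: 27 − 23 = +4 minutes.

4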